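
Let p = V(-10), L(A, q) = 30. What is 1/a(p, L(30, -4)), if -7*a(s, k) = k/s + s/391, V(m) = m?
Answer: 391/169 ≈ 2.3136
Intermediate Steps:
p = -10
a(s, k) = -s/2737 - k/(7*s) (a(s, k) = -(k/s + s/391)/7 = -(s/391 + k/s)/7 = -s/2737 - k/(7*s))
1/a(p, L(30, -4)) = 1/(-1/2737*(-10) - ⅐*30/(-10)) = 1/(10/2737 - ⅐*30*(-⅒)) = 1/(10/2737 + 3/7) = 1/(169/391) = 391/169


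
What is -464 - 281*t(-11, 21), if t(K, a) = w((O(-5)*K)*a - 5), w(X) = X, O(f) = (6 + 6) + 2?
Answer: 909695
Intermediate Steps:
O(f) = 14 (O(f) = 12 + 2 = 14)
t(K, a) = -5 + 14*K*a (t(K, a) = (14*K)*a - 5 = 14*K*a - 5 = -5 + 14*K*a)
-464 - 281*t(-11, 21) = -464 - 281*(-5 + 14*(-11)*21) = -464 - 281*(-5 - 3234) = -464 - 281*(-3239) = -464 + 910159 = 909695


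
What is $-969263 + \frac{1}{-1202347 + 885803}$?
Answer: $- \frac{306814387073}{316544} \approx -9.6926 \cdot 10^{5}$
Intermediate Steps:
$-969263 + \frac{1}{-1202347 + 885803} = -969263 + \frac{1}{-316544} = -969263 - \frac{1}{316544} = - \frac{306814387073}{316544}$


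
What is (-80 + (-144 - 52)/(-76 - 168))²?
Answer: 23338561/3721 ≈ 6272.1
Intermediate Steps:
(-80 + (-144 - 52)/(-76 - 168))² = (-80 - 196/(-244))² = (-80 - 196*(-1/244))² = (-80 + 49/61)² = (-4831/61)² = 23338561/3721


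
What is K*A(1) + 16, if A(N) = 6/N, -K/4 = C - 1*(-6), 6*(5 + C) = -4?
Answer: 8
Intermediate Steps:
C = -17/3 (C = -5 + (⅙)*(-4) = -5 - ⅔ = -17/3 ≈ -5.6667)
K = -4/3 (K = -4*(-17/3 - 1*(-6)) = -4*(-17/3 + 6) = -4*⅓ = -4/3 ≈ -1.3333)
K*A(1) + 16 = -8/1 + 16 = -8 + 16 = 8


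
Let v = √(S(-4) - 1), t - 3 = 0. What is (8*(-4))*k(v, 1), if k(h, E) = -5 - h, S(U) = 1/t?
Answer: 160 + 32*I*√6/3 ≈ 160.0 + 26.128*I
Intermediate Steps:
t = 3 (t = 3 + 0 = 3)
S(U) = ⅓ (S(U) = 1/3 = ⅓)
v = I*√6/3 (v = √(⅓ - 1) = √(-⅔) = I*√6/3 ≈ 0.8165*I)
(8*(-4))*k(v, 1) = (8*(-4))*(-5 - I*√6/3) = -32*(-5 - I*√6/3) = 160 + 32*I*√6/3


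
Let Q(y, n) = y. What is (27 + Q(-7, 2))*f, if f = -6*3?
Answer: -360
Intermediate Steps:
f = -18
(27 + Q(-7, 2))*f = (27 - 7)*(-18) = 20*(-18) = -360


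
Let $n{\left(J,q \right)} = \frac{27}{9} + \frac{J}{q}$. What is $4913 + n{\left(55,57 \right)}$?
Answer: $\frac{280267}{57} \approx 4917.0$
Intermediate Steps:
$n{\left(J,q \right)} = 3 + \frac{J}{q}$ ($n{\left(J,q \right)} = 27 \cdot \frac{1}{9} + \frac{J}{q} = 3 + \frac{J}{q}$)
$4913 + n{\left(55,57 \right)} = 4913 + \left(3 + \frac{55}{57}\right) = 4913 + \frac{226}{57} = \frac{280267}{57}$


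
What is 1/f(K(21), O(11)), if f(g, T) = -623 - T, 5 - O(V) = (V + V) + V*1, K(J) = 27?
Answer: -1/595 ≈ -0.0016807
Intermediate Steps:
O(V) = 5 - 3*V (O(V) = 5 - ((V + V) + V*1) = 5 - (2*V + V) = 5 - 3*V)
1/f(K(21), O(11)) = 1/(-623 - (5 - 3*11)) = 1/(-623 - (5 - 33)) = 1/(-623 - 1*(-28)) = 1/(-623 + 28) = 1/(-595) = -1/595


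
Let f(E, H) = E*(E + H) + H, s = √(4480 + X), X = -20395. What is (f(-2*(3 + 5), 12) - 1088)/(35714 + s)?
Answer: -36142568/1275505711 + 1012*I*√15915/1275505711 ≈ -0.028336 + 0.00010009*I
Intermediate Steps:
s = I*√15915 (s = √(4480 - 20395) = √(-15915) = I*√15915 ≈ 126.15*I)
f(E, H) = H + E*(E + H)
(f(-2*(3 + 5), 12) - 1088)/(35714 + s) = ((12 + (-2*(3 + 5))² - 2*(3 + 5)*12) - 1088)/(35714 + I*√15915) = ((12 + (-2*8)² - 2*8*12) - 1088)/(35714 + I*√15915) = ((12 + (-16)² - 16*12) - 1088)/(35714 + I*√15915) = ((12 + 256 - 192) - 1088)/(35714 + I*√15915) = (76 - 1088)/(35714 + I*√15915) = -1012/(35714 + I*√15915)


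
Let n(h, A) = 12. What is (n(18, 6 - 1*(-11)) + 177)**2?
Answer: 35721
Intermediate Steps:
(n(18, 6 - 1*(-11)) + 177)**2 = (12 + 177)**2 = 189**2 = 35721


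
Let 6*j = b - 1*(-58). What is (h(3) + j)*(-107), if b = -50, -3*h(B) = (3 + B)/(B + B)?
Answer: -107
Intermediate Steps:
h(B) = -(3 + B)/(6*B) (h(B) = -(3 + B)/(3*(B + B)) = -(3 + B)/(3*(2*B)) = -(3 + B)*1/(2*B)/3 = -(3 + B)/(6*B))
j = 4/3 (j = (-50 - 1*(-58))/6 = (-50 + 58)/6 = (⅙)*8 = 4/3 ≈ 1.3333)
(h(3) + j)*(-107) = ((⅙)*(-3 - 1*3)/3 + 4/3)*(-107) = ((⅙)*(⅓)*(-3 - 3) + 4/3)*(-107) = ((⅙)*(⅓)*(-6) + 4/3)*(-107) = (-⅓ + 4/3)*(-107) = 1*(-107) = -107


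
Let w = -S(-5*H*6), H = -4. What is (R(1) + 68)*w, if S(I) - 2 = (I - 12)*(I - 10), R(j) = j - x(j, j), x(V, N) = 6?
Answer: -748566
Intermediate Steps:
R(j) = -6 + j (R(j) = j - 1*6 = j - 6 = -6 + j)
S(I) = 2 + (-12 + I)*(-10 + I) (S(I) = 2 + (I - 12)*(I - 10) = 2 + (-12 + I)*(-10 + I))
w = -11882 (w = -(122 + (-5*(-4)*6)**2 - 22*(-5*(-4))*6) = -(122 + (20*6)**2 - 440*6) = -(122 + 120**2 - 22*120) = -(122 + 14400 - 2640) = -1*11882 = -11882)
(R(1) + 68)*w = ((-6 + 1) + 68)*(-11882) = (-5 + 68)*(-11882) = 63*(-11882) = -748566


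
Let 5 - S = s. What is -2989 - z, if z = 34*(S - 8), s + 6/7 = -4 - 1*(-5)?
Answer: -20175/7 ≈ -2882.1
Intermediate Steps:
s = ⅐ (s = -6/7 + (-4 - 1*(-5)) = -6/7 + (-4 + 5) = -6/7 + 1 = ⅐ ≈ 0.14286)
S = 34/7 (S = 5 - 1*⅐ = 5 - ⅐ = 34/7 ≈ 4.8571)
z = -748/7 (z = 34*(34/7 - 8) = 34*(-22/7) = -748/7 ≈ -106.86)
-2989 - z = -2989 - 1*(-748/7) = -2989 + 748/7 = -20175/7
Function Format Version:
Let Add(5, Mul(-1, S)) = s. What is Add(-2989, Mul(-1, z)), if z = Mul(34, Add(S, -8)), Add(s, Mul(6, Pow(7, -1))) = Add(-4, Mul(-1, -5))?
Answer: Rational(-20175, 7) ≈ -2882.1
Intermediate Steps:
s = Rational(1, 7) (s = Add(Rational(-6, 7), Add(-4, Mul(-1, -5))) = Add(Rational(-6, 7), Add(-4, 5)) = Add(Rational(-6, 7), 1) = Rational(1, 7) ≈ 0.14286)
S = Rational(34, 7) (S = Add(5, Mul(-1, Rational(1, 7))) = Add(5, Rational(-1, 7)) = Rational(34, 7) ≈ 4.8571)
z = Rational(-748, 7) (z = Mul(34, Add(Rational(34, 7), -8)) = Mul(34, Rational(-22, 7)) = Rational(-748, 7) ≈ -106.86)
Add(-2989, Mul(-1, z)) = Add(-2989, Mul(-1, Rational(-748, 7))) = Add(-2989, Rational(748, 7)) = Rational(-20175, 7)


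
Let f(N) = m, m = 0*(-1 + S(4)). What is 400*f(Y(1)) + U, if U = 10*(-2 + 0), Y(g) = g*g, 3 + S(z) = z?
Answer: -20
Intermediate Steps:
S(z) = -3 + z
Y(g) = g²
m = 0 (m = 0*(-1 + (-3 + 4)) = 0*(-1 + 1) = 0*0 = 0)
f(N) = 0
U = -20 (U = 10*(-2) = -20)
400*f(Y(1)) + U = 400*0 - 20 = 0 - 20 = -20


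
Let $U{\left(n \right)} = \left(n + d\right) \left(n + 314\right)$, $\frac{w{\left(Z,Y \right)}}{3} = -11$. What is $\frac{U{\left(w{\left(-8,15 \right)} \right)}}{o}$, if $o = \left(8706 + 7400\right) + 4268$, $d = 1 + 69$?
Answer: $\frac{10397}{20374} \approx 0.51031$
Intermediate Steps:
$w{\left(Z,Y \right)} = -33$ ($w{\left(Z,Y \right)} = 3 \left(-11\right) = -33$)
$d = 70$
$U{\left(n \right)} = \left(70 + n\right) \left(314 + n\right)$ ($U{\left(n \right)} = \left(n + 70\right) \left(n + 314\right) = \left(70 + n\right) \left(314 + n\right)$)
$o = 20374$ ($o = 16106 + 4268 = 20374$)
$\frac{U{\left(w{\left(-8,15 \right)} \right)}}{o} = \frac{21980 + \left(-33\right)^{2} + 384 \left(-33\right)}{20374} = \left(21980 + 1089 - 12672\right) \frac{1}{20374} = 10397 \cdot \frac{1}{20374} = \frac{10397}{20374}$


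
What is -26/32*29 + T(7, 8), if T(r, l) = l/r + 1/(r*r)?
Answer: -17561/784 ≈ -22.399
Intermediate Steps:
T(r, l) = r⁻² + l/r (T(r, l) = l/r + r⁻² = r⁻² + l/r)
-26/32*29 + T(7, 8) = -26/32*29 + (1 + 8*7)/7² = -26*1/32*29 + (1 + 56)/49 = -13/16*29 + (1/49)*57 = -377/16 + 57/49 = -17561/784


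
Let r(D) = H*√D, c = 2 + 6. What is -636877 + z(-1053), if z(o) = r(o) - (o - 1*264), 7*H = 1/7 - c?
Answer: -635560 - 495*I*√13/49 ≈ -6.3556e+5 - 36.423*I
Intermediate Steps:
c = 8
H = -55/49 (H = (1/7 - 1*8)/7 = (⅐ - 8)/7 = (⅐)*(-55/7) = -55/49 ≈ -1.1224)
r(D) = -55*√D/49
z(o) = 264 - o - 55*√o/49 (z(o) = -55*√o/49 - (o - 1*264) = -55*√o/49 - (o - 264) = -55*√o/49 - (-264 + o) = -55*√o/49 + (264 - o) = 264 - o - 55*√o/49)
-636877 + z(-1053) = -636877 + (264 - 1*(-1053) - 495*I*√13/49) = -636877 + (264 + 1053 - 495*I*√13/49) = -636877 + (1317 - 495*I*√13/49) = -635560 - 495*I*√13/49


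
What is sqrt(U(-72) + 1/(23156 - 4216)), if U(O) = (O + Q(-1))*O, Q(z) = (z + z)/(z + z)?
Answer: sqrt(458448765535)/9470 ≈ 71.498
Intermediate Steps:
Q(z) = 1 (Q(z) = (2*z)/((2*z)) = (2*z)*(1/(2*z)) = 1)
U(O) = O*(1 + O) (U(O) = (O + 1)*O = (1 + O)*O = O*(1 + O))
sqrt(U(-72) + 1/(23156 - 4216)) = sqrt(-72*(1 - 72) + 1/(23156 - 4216)) = sqrt(-72*(-71) + 1/18940) = sqrt(5112 + 1/18940) = sqrt(96821281/18940) = sqrt(458448765535)/9470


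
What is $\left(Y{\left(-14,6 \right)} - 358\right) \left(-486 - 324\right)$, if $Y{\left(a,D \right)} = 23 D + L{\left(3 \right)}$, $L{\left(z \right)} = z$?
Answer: $175770$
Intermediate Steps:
$Y{\left(a,D \right)} = 3 + 23 D$ ($Y{\left(a,D \right)} = 23 D + 3 = 3 + 23 D$)
$\left(Y{\left(-14,6 \right)} - 358\right) \left(-486 - 324\right) = \left(\left(3 + 23 \cdot 6\right) - 358\right) \left(-486 - 324\right) = \left(\left(3 + 138\right) - 358\right) \left(-486 - 324\right) = \left(141 - 358\right) \left(-810\right) = \left(-217\right) \left(-810\right) = 175770$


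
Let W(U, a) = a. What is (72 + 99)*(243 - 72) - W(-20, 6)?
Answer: 29235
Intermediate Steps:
(72 + 99)*(243 - 72) - W(-20, 6) = (72 + 99)*(243 - 72) - 1*6 = 171*171 - 6 = 29241 - 6 = 29235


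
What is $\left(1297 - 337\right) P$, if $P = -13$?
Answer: $-12480$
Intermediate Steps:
$\left(1297 - 337\right) P = \left(1297 - 337\right) \left(-13\right) = 960 \left(-13\right) = -12480$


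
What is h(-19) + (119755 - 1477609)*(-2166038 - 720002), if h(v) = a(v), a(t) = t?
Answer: 3918820958141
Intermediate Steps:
h(v) = v
h(-19) + (119755 - 1477609)*(-2166038 - 720002) = -19 + (119755 - 1477609)*(-2166038 - 720002) = -19 - 1357854*(-2886040) = -19 + 3918820958160 = 3918820958141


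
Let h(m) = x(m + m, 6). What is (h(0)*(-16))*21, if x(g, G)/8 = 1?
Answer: -2688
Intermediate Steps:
x(g, G) = 8 (x(g, G) = 8*1 = 8)
h(m) = 8
(h(0)*(-16))*21 = (8*(-16))*21 = -128*21 = -2688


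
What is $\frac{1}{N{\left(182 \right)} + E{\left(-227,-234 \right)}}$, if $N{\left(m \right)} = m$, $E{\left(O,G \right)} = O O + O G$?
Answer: $\frac{1}{104829} \approx 9.5393 \cdot 10^{-6}$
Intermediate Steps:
$E{\left(O,G \right)} = O^{2} + G O$
$\frac{1}{N{\left(182 \right)} + E{\left(-227,-234 \right)}} = \frac{1}{182 - 227 \left(-234 - 227\right)} = \frac{1}{182 - -104647} = \frac{1}{182 + 104647} = \frac{1}{104829}$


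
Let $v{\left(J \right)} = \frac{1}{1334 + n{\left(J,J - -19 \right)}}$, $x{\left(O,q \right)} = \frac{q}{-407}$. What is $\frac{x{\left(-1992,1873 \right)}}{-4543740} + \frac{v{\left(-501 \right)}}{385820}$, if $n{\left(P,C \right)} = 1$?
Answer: $\frac{8054790419}{7937662658849550} \approx 1.0148 \cdot 10^{-6}$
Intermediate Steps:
$x{\left(O,q \right)} = - \frac{q}{407}$ ($x{\left(O,q \right)} = q \left(- \frac{1}{407}\right) = - \frac{q}{407}$)
$v{\left(J \right)} = \frac{1}{1335}$ ($v{\left(J \right)} = \frac{1}{1334 + 1} = \frac{1}{1335}$)
$\frac{x{\left(-1992,1873 \right)}}{-4543740} + \frac{v{\left(-501 \right)}}{385820} = \frac{\left(- \frac{1}{407}\right) 1873}{-4543740} + \frac{1}{1335 \cdot 385820} = \left(- \frac{1873}{407}\right) \left(- \frac{1}{4543740}\right) + \frac{1}{1335} \cdot \frac{1}{385820} = \frac{1873}{1849302180} + \frac{1}{515069700} = \frac{8054790419}{7937662658849550}$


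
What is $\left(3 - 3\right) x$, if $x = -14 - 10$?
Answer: $0$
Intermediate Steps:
$x = -24$
$\left(3 - 3\right) x = \left(3 - 3\right) \left(-24\right) = 0 \left(-24\right) = 0$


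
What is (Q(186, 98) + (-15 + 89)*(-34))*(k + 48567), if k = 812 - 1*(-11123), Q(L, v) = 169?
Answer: -141998194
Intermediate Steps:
k = 11935 (k = 812 + 11123 = 11935)
(Q(186, 98) + (-15 + 89)*(-34))*(k + 48567) = (169 + (-15 + 89)*(-34))*(11935 + 48567) = (169 + 74*(-34))*60502 = (169 - 2516)*60502 = -2347*60502 = -141998194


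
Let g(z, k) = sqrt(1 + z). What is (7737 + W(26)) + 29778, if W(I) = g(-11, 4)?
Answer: 37515 + I*sqrt(10) ≈ 37515.0 + 3.1623*I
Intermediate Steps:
W(I) = I*sqrt(10) (W(I) = sqrt(1 - 11) = sqrt(-10) = I*sqrt(10))
(7737 + W(26)) + 29778 = (7737 + I*sqrt(10)) + 29778 = 37515 + I*sqrt(10)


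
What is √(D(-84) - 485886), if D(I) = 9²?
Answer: I*√485805 ≈ 697.0*I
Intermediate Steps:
D(I) = 81
√(D(-84) - 485886) = √(81 - 485886) = √(-485805) = I*√485805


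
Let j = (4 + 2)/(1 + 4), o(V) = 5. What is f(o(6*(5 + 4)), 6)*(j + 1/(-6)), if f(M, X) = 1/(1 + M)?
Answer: 31/180 ≈ 0.17222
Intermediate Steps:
j = 6/5 ≈ 1.2000
f(o(6*(5 + 4)), 6)*(j + 1/(-6)) = (6/5 + 1/(-6))/(1 + 5) = (6/5 - 1/6)/6 = (1/6)*(31/30) = 31/180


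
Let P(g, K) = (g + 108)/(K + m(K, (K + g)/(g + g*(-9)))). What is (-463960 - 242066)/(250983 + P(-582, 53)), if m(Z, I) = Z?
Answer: -6236563/2216977 ≈ -2.8131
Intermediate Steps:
P(g, K) = (108 + g)/(2*K) (P(g, K) = (g + 108)/(K + K) = (108 + g)/((2*K)) = (108 + g)*(1/(2*K)) = (108 + g)/(2*K))
(-463960 - 242066)/(250983 + P(-582, 53)) = (-463960 - 242066)/(250983 + (½)*(108 - 582)/53) = -706026/(250983 + (½)*(1/53)*(-474)) = -706026/(250983 - 237/53) = -706026/13301862/53 = -706026*53/13301862 = -6236563/2216977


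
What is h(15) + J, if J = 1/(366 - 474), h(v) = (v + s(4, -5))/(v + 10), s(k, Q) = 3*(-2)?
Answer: 947/2700 ≈ 0.35074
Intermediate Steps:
s(k, Q) = -6
h(v) = (-6 + v)/(10 + v) (h(v) = (v - 6)/(v + 10) = (-6 + v)/(10 + v))
J = -1/108 (J = 1/(-108) = -1/108 ≈ -0.0092593)
h(15) + J = (-6 + 15)/(10 + 15) - 1/108 = 9/25 - 1/108 = 947/2700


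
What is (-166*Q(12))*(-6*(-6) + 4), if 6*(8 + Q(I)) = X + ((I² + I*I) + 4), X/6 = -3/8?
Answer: -802610/3 ≈ -2.6754e+5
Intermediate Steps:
X = -9/4 (X = 6*(-3/8) = -9/4 ≈ -2.2500)
Q(I) = -185/24 + I²/3 (Q(I) = -8 + (-9/4 + ((I² + I*I) + 4))/6 = -8 + (-9/4 + ((I² + I²) + 4))/6 = -8 + (-9/4 + (2*I² + 4))/6 = -8 + (-9/4 + (4 + 2*I²))/6 = -8 + (7/4 + 2*I²)/6 = -8 + (7/24 + I²/3) = -185/24 + I²/3)
(-166*Q(12))*(-6*(-6) + 4) = (-166*(-185/24 + (⅓)*12²))*(-6*(-6) + 4) = (-166*(-185/24 + (⅓)*144))*(36 + 4) = -166*(-185/24 + 48)*40 = -166*967/24*40 = -80261/12*40 = -802610/3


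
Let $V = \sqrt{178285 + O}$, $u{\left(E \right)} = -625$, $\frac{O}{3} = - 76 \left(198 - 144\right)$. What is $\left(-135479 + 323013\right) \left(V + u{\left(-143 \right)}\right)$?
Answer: $-117208750 + 187534 \sqrt{165973} \approx -4.0808 \cdot 10^{7}$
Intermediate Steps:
$O = -12312$ ($O = 3 \left(- 76 \left(198 - 144\right)\right) = 3 \left(\left(-76\right) 54\right) = 3 \left(-4104\right) = -12312$)
$V = \sqrt{165973}$ ($V = \sqrt{178285 - 12312} = \sqrt{165973} \approx 407.4$)
$\left(-135479 + 323013\right) \left(V + u{\left(-143 \right)}\right) = \left(-135479 + 323013\right) \left(\sqrt{165973} - 625\right) = 187534 \left(-625 + \sqrt{165973}\right) = -117208750 + 187534 \sqrt{165973}$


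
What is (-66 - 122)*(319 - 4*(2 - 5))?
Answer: -62228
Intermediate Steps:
(-66 - 122)*(319 - 4*(2 - 5)) = -188*(319 - 4*(-3)) = -188*(319 + 12) = -188*331 = -62228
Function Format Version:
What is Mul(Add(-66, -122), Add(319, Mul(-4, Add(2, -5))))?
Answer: -62228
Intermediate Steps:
Mul(Add(-66, -122), Add(319, Mul(-4, Add(2, -5)))) = Mul(-188, Add(319, Mul(-4, -3))) = Mul(-188, Add(319, 12)) = Mul(-188, 331) = -62228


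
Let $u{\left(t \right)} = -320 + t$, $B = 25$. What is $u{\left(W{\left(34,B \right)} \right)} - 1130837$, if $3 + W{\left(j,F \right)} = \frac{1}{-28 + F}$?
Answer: $- \frac{3393481}{3} \approx -1.1312 \cdot 10^{6}$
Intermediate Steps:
$W{\left(j,F \right)} = -3 + \frac{1}{-28 + F}$
$u{\left(W{\left(34,B \right)} \right)} - 1130837 = \left(-320 + \frac{85 - 75}{-28 + 25}\right) - 1130837 = \left(-320 + \frac{85 - 75}{-3}\right) - 1130837 = \left(-320 - \frac{10}{3}\right) - 1130837 = - \frac{970}{3} - 1130837 = - \frac{3393481}{3}$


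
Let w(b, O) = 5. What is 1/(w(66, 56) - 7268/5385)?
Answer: 5385/19657 ≈ 0.27395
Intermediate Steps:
1/(w(66, 56) - 7268/5385) = 1/(5 - 7268/5385) = 1/(19657/5385) = 5385/19657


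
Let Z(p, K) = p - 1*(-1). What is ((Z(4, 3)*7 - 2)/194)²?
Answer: 1089/37636 ≈ 0.028935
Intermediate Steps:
Z(p, K) = 1 + p (Z(p, K) = p + 1 = 1 + p)
((Z(4, 3)*7 - 2)/194)² = (((1 + 4)*7 - 2)/194)² = ((5*7 - 2)*(1/194))² = ((35 - 2)*(1/194))² = (33*(1/194))² = (33/194)² = 1089/37636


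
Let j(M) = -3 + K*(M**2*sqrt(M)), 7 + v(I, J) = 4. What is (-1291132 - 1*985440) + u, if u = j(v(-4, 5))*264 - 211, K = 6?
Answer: -2277575 + 14256*I*sqrt(3) ≈ -2.2776e+6 + 24692.0*I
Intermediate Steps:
v(I, J) = -3 (v(I, J) = -7 + 4 = -3)
j(M) = -3 + 6*M**(5/2) (j(M) = -3 + 6*(M**2*sqrt(M)) = -3 + 6*M**(5/2))
u = -1003 + 14256*I*sqrt(3) (u = (-3 + 6*(-3)**(5/2))*264 - 211 = (-3 + 6*(9*I*sqrt(3)))*264 - 211 = (-3 + 54*I*sqrt(3))*264 - 211 = (-792 + 14256*I*sqrt(3)) - 211 = -1003 + 14256*I*sqrt(3) ≈ -1003.0 + 24692.0*I)
(-1291132 - 1*985440) + u = (-1291132 - 1*985440) + (-1003 + 14256*I*sqrt(3)) = (-1291132 - 985440) + (-1003 + 14256*I*sqrt(3)) = -2276572 + (-1003 + 14256*I*sqrt(3)) = -2277575 + 14256*I*sqrt(3)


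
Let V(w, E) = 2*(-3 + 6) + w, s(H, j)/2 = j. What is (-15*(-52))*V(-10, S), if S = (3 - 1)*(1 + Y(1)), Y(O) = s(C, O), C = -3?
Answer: -3120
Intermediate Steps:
s(H, j) = 2*j
Y(O) = 2*O
S = 6 (S = (3 - 1)*(1 + 2*1) = 2*(1 + 2) = 2*3 = 6)
V(w, E) = 6 + w (V(w, E) = 2*3 + w = 6 + w)
(-15*(-52))*V(-10, S) = (-15*(-52))*(6 - 10) = 780*(-4) = -3120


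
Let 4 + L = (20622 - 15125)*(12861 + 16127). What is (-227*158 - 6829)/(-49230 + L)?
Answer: -42695/159297802 ≈ -0.00026802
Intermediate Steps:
L = 159347032 (L = -4 + (20622 - 15125)*(12861 + 16127) = -4 + 5497*28988 = -4 + 159347036 = 159347032)
(-227*158 - 6829)/(-49230 + L) = (-227*158 - 6829)/(-49230 + 159347032) = (-35866 - 6829)/159297802 = -42695*1/159297802 = -42695/159297802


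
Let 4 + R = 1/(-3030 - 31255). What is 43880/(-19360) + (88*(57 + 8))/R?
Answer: -95067780477/66376244 ≈ -1432.3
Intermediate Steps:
R = -137141/34285 (R = -4 + 1/(-3030 - 31255) = -4 + 1/(-34285) = -4 - 1/34285 = -137141/34285 ≈ -4.0000)
43880/(-19360) + (88*(57 + 8))/R = 43880/(-19360) + (88*(57 + 8))/(-137141/34285) = 43880*(-1/19360) + (88*65)*(-34285/137141) = -1097/484 + 5720*(-34285/137141) = -1097/484 - 196110200/137141 = -95067780477/66376244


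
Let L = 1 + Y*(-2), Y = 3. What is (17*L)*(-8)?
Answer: 680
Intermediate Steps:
L = -5 (L = 1 + 3*(-2) = 1 - 6 = -5)
(17*L)*(-8) = (17*(-5))*(-8) = -85*(-8) = 680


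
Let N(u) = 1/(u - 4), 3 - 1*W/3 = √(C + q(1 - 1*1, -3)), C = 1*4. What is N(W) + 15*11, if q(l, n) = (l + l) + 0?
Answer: 164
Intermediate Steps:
q(l, n) = 2*l (q(l, n) = 2*l + 0 = 2*l)
C = 4
W = 3 (W = 9 - 3*√(4 + 2*(1 - 1*1)) = 9 - 3*√(4 + 2*(1 - 1)) = 9 - 3*√(4 + 2*0) = 9 - 3*√(4 + 0) = 9 - 3*√4 = 9 - 3*2 = 9 - 6 = 3)
N(u) = 1/(-4 + u)
N(W) + 15*11 = 1/(-4 + 3) + 15*11 = 1/(-1) + 165 = -1 + 165 = 164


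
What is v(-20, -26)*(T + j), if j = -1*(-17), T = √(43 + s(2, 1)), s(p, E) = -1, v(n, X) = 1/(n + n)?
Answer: -17/40 - √42/40 ≈ -0.58702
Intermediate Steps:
v(n, X) = 1/(2*n)
T = √42 (T = √(43 - 1) = √42 ≈ 6.4807)
j = 17
v(-20, -26)*(T + j) = ((½)/(-20))*(√42 + 17) = ((½)*(-1/20))*(17 + √42) = -(17 + √42)/40 = -17/40 - √42/40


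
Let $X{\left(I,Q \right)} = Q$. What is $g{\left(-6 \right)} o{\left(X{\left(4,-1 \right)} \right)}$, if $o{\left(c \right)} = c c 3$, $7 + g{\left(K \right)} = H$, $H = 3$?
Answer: $-12$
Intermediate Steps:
$g{\left(K \right)} = -4$ ($g{\left(K \right)} = -7 + 3 = -4$)
$o{\left(c \right)} = 3 c^{2}$ ($o{\left(c \right)} = c^{2} \cdot 3 = 3 c^{2}$)
$g{\left(-6 \right)} o{\left(X{\left(4,-1 \right)} \right)} = - 4 \cdot 3 \left(-1\right)^{2} = - 4 \cdot 3 \cdot 1 = \left(-4\right) 3 = -12$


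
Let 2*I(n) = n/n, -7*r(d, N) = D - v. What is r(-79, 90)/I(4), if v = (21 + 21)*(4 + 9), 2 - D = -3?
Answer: 1082/7 ≈ 154.57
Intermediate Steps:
D = 5 (D = 2 - 1*(-3) = 2 + 3 = 5)
v = 546 (v = 42*13 = 546)
r(d, N) = 541/7 (r(d, N) = -(5 - 1*546)/7 = -(5 - 546)/7 = -⅐*(-541) = 541/7)
I(n) = ½ (I(n) = (n/n)/2 = (½)*1 = ½)
r(-79, 90)/I(4) = 541/(7*(½)) = (541/7)*2 = 1082/7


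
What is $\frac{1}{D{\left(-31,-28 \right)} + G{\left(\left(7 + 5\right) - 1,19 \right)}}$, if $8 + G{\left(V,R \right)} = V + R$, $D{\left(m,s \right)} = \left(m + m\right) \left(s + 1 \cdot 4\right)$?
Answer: $\frac{1}{1510} \approx 0.00066225$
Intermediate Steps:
$D{\left(m,s \right)} = 2 m \left(4 + s\right)$ ($D{\left(m,s \right)} = 2 m \left(s + 4\right) = 2 m \left(4 + s\right)$)
$G{\left(V,R \right)} = -8 + R + V$ ($G{\left(V,R \right)} = -8 + \left(V + R\right) = -8 + \left(R + V\right) = -8 + R + V$)
$\frac{1}{D{\left(-31,-28 \right)} + G{\left(\left(7 + 5\right) - 1,19 \right)}} = \frac{1}{2 \left(-31\right) \left(4 - 28\right) + \left(-8 + 19 + \left(\left(7 + 5\right) - 1\right)\right)} = \frac{1}{2 \left(-31\right) \left(-24\right) + \left(-8 + 19 + \left(12 - 1\right)\right)} = \frac{1}{1488 + \left(-8 + 19 + 11\right)} = \frac{1}{1488 + 22} = \frac{1}{1510}$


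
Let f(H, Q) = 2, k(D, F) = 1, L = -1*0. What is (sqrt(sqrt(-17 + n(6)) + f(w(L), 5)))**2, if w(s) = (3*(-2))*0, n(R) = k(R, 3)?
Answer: 2 + 4*I ≈ 2.0 + 4.0*I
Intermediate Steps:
L = 0
n(R) = 1
w(s) = 0 (w(s) = -6*0 = 0)
(sqrt(sqrt(-17 + n(6)) + f(w(L), 5)))**2 = (sqrt(sqrt(-17 + 1) + 2))**2 = (sqrt(sqrt(-16) + 2))**2 = (sqrt(4*I + 2))**2 = (sqrt(2 + 4*I))**2 = 2 + 4*I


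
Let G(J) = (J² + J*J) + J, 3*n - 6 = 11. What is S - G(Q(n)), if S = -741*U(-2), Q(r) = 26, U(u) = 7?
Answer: -6565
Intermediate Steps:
n = 17/3 (n = 2 + (⅓)*11 = 2 + 11/3 = 17/3 ≈ 5.6667)
G(J) = J + 2*J² (G(J) = (J² + J²) + J = 2*J² + J = J + 2*J²)
S = -5187 (S = -741*7 = -5187)
S - G(Q(n)) = -5187 - 26*(1 + 2*26) = -5187 - 26*(1 + 52) = -5187 - 26*53 = -5187 - 1*1378 = -5187 - 1378 = -6565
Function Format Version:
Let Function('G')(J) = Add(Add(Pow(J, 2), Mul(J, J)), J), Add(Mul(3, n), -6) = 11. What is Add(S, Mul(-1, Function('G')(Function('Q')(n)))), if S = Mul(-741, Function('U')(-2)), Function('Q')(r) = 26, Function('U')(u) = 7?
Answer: -6565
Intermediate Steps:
n = Rational(17, 3) (n = Add(2, Mul(Rational(1, 3), 11)) = Add(2, Rational(11, 3)) = Rational(17, 3) ≈ 5.6667)
Function('G')(J) = Add(J, Mul(2, Pow(J, 2))) (Function('G')(J) = Add(Add(Pow(J, 2), Pow(J, 2)), J) = Add(Mul(2, Pow(J, 2)), J) = Add(J, Mul(2, Pow(J, 2))))
S = -5187 (S = Mul(-741, 7) = -5187)
Add(S, Mul(-1, Function('G')(Function('Q')(n)))) = Add(-5187, Mul(-1, Mul(26, Add(1, Mul(2, 26))))) = Add(-5187, Mul(-1, Mul(26, Add(1, 52)))) = Add(-5187, Mul(-1, Mul(26, 53))) = Add(-5187, Mul(-1, 1378)) = Add(-5187, -1378) = -6565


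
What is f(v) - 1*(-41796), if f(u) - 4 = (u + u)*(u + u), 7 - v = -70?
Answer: 65516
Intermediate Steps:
v = 77 (v = 7 - 1*(-70) = 7 + 70 = 77)
f(u) = 4 + 4*u² (f(u) = 4 + (u + u)*(u + u) = 4 + (2*u)*(2*u) = 4 + 4*u²)
f(v) - 1*(-41796) = (4 + 4*77²) - 1*(-41796) = (4 + 4*5929) + 41796 = (4 + 23716) + 41796 = 23720 + 41796 = 65516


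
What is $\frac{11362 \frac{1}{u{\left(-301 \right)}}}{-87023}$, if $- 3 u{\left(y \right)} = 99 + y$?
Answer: $- \frac{17043}{8789323} \approx -0.0019391$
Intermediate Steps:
$u{\left(y \right)} = -33 - \frac{y}{3}$ ($u{\left(y \right)} = - \frac{99 + y}{3} = -33 - \frac{y}{3}$)
$\frac{11362 \frac{1}{u{\left(-301 \right)}}}{-87023} = \frac{11362 \frac{1}{-33 - - \frac{301}{3}}}{-87023} = \frac{11362}{-33 + \frac{301}{3}} \left(- \frac{1}{87023}\right) = \frac{11362}{\frac{202}{3}} \left(- \frac{1}{87023}\right) = 11362 \cdot \frac{3}{202} \left(- \frac{1}{87023}\right) = \frac{17043}{101} \left(- \frac{1}{87023}\right) = - \frac{17043}{8789323}$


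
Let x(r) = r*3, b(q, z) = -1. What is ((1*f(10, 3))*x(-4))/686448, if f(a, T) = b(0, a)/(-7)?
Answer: -1/400428 ≈ -2.4973e-6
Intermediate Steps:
x(r) = 3*r
f(a, T) = 1/7 (f(a, T) = -1/(-7) = -1*(-1/7) = 1/7)
((1*f(10, 3))*x(-4))/686448 = ((1*(1/7))*(3*(-4)))/686448 = ((1/7)*(-12))*(1/686448) = -12/7*1/686448 = -1/400428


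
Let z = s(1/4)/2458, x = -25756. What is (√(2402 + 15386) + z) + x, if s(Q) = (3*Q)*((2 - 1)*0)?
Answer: -25756 + 2*√4447 ≈ -25623.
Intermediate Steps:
s(Q) = 0 (s(Q) = (3*Q)*(1*0) = (3*Q)*0 = 0)
z = 0 (z = 0/2458 = 0*(1/2458) = 0)
(√(2402 + 15386) + z) + x = (√(2402 + 15386) + 0) - 25756 = (√17788 + 0) - 25756 = (2*√4447 + 0) - 25756 = 2*√4447 - 25756 = -25756 + 2*√4447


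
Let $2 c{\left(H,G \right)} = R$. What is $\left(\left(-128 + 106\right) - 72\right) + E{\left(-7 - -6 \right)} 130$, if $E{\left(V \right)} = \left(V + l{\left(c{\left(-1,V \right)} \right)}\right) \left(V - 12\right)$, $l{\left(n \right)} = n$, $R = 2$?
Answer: $-94$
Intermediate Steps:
$c{\left(H,G \right)} = 1$ ($c{\left(H,G \right)} = \frac{1}{2} \cdot 2 = 1$)
$E{\left(V \right)} = \left(1 + V\right) \left(-12 + V\right)$ ($E{\left(V \right)} = \left(V + 1\right) \left(V - 12\right) = \left(1 + V\right) \left(-12 + V\right)$)
$\left(\left(-128 + 106\right) - 72\right) + E{\left(-7 - -6 \right)} 130 = \left(\left(-128 + 106\right) - 72\right) + \left(-12 + \left(-7 - -6\right)^{2} - 11 \left(-7 - -6\right)\right) 130 = \left(-22 - 72\right) + \left(-12 + \left(-7 + 6\right)^{2} - 11 \left(-7 + 6\right)\right) 130 = -94 + \left(-12 + \left(-1\right)^{2} - -11\right) 130 = -94 + \left(-12 + 1 + 11\right) 130 = -94 + 0 \cdot 130 = -94 + 0 = -94$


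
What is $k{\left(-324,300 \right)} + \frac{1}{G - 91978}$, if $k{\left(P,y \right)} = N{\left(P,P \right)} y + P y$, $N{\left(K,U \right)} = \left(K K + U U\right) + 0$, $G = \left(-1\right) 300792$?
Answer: $\frac{24700676867999}{392770} \approx 6.2888 \cdot 10^{7}$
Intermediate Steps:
$G = -300792$
$N{\left(K,U \right)} = K^{2} + U^{2}$ ($N{\left(K,U \right)} = \left(K^{2} + U^{2}\right) + 0 = K^{2} + U^{2}$)
$k{\left(P,y \right)} = P y + 2 y P^{2}$ ($k{\left(P,y \right)} = \left(P^{2} + P^{2}\right) y + P y = 2 P^{2} y + P y = 2 y P^{2} + P y = P y + 2 y P^{2}$)
$k{\left(-324,300 \right)} + \frac{1}{G - 91978} = \left(-324\right) 300 \left(1 + 2 \left(-324\right)\right) + \frac{1}{-300792 - 91978} = \left(-324\right) 300 \left(1 - 648\right) + \frac{1}{-392770} = \left(-324\right) 300 \left(-647\right) - \frac{1}{392770} = 62888400 - \frac{1}{392770} = \frac{24700676867999}{392770}$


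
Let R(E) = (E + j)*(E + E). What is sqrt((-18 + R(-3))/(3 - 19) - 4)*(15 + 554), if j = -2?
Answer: 569*I*sqrt(19)/2 ≈ 1240.1*I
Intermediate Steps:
R(E) = 2*E*(-2 + E) (R(E) = (E - 2)*(E + E) = (-2 + E)*(2*E) = 2*E*(-2 + E))
sqrt((-18 + R(-3))/(3 - 19) - 4)*(15 + 554) = sqrt((-18 + 2*(-3)*(-2 - 3))/(3 - 19) - 4)*(15 + 554) = sqrt((-18 + 2*(-3)*(-5))/(-16) - 4)*569 = sqrt((-18 + 30)*(-1/16) - 4)*569 = sqrt(12*(-1/16) - 4)*569 = sqrt(-3/4 - 4)*569 = sqrt(-19/4)*569 = (I*sqrt(19)/2)*569 = 569*I*sqrt(19)/2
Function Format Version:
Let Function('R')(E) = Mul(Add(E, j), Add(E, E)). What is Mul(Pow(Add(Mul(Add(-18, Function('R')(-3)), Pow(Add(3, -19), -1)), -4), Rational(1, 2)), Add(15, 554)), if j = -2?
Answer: Mul(Rational(569, 2), I, Pow(19, Rational(1, 2))) ≈ Mul(1240.1, I)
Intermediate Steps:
Function('R')(E) = Mul(2, E, Add(-2, E)) (Function('R')(E) = Mul(Add(E, -2), Add(E, E)) = Mul(Add(-2, E), Mul(2, E)) = Mul(2, E, Add(-2, E)))
Mul(Pow(Add(Mul(Add(-18, Function('R')(-3)), Pow(Add(3, -19), -1)), -4), Rational(1, 2)), Add(15, 554)) = Mul(Pow(Add(Mul(Add(-18, Mul(2, -3, Add(-2, -3))), Pow(Add(3, -19), -1)), -4), Rational(1, 2)), Add(15, 554)) = Mul(Pow(Add(Mul(Add(-18, Mul(2, -3, -5)), Pow(-16, -1)), -4), Rational(1, 2)), 569) = Mul(Pow(Add(Mul(Add(-18, 30), Rational(-1, 16)), -4), Rational(1, 2)), 569) = Mul(Pow(Add(Mul(12, Rational(-1, 16)), -4), Rational(1, 2)), 569) = Mul(Pow(Add(Rational(-3, 4), -4), Rational(1, 2)), 569) = Mul(Pow(Rational(-19, 4), Rational(1, 2)), 569) = Mul(Mul(Rational(1, 2), I, Pow(19, Rational(1, 2))), 569) = Mul(Rational(569, 2), I, Pow(19, Rational(1, 2)))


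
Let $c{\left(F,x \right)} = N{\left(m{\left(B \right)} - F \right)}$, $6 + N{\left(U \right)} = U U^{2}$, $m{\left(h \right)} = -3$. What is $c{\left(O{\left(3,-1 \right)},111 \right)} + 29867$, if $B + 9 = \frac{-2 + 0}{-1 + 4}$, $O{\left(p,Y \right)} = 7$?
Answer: $28861$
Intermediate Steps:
$B = - \frac{29}{3}$ ($B = -9 + \frac{-2 + 0}{-1 + 4} = -9 - \frac{2}{3} = - \frac{29}{3} \approx -9.6667$)
$N{\left(U \right)} = -6 + U^{3}$ ($N{\left(U \right)} = -6 + U U^{2} = -6 + U^{3}$)
$c{\left(F,x \right)} = -6 + \left(-3 - F\right)^{3}$
$c{\left(O{\left(3,-1 \right)},111 \right)} + 29867 = \left(-6 - \left(3 + 7\right)^{3}\right) + 29867 = \left(-6 - 10^{3}\right) + 29867 = \left(-6 - 1000\right) + 29867 = -1006 + 29867 = 28861$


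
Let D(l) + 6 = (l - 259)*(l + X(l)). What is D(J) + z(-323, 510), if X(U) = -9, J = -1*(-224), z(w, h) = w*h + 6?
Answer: -172255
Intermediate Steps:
z(w, h) = 6 + h*w (z(w, h) = h*w + 6 = 6 + h*w)
J = 224
D(l) = -6 + (-259 + l)*(-9 + l) (D(l) = -6 + (l - 259)*(l - 9) = -6 + (-259 + l)*(-9 + l))
D(J) + z(-323, 510) = (2325 + 224**2 - 268*224) + (6 + 510*(-323)) = (2325 + 50176 - 60032) + (6 - 164730) = -7531 - 164724 = -172255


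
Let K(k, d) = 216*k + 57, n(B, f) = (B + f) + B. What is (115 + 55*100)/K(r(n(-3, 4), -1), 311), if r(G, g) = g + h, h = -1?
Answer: -1123/75 ≈ -14.973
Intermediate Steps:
n(B, f) = f + 2*B
r(G, g) = -1 + g (r(G, g) = g - 1 = -1 + g)
K(k, d) = 57 + 216*k
(115 + 55*100)/K(r(n(-3, 4), -1), 311) = (115 + 55*100)/(57 + 216*(-1 - 1)) = (115 + 5500)/(57 + 216*(-2)) = 5615/(57 - 432) = 5615/(-375) = 5615*(-1/375) = -1123/75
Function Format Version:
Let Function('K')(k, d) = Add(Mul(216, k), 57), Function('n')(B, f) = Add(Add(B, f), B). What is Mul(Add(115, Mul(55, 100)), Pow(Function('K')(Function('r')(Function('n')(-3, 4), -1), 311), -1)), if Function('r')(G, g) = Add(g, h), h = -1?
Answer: Rational(-1123, 75) ≈ -14.973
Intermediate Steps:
Function('n')(B, f) = Add(f, Mul(2, B))
Function('r')(G, g) = Add(-1, g) (Function('r')(G, g) = Add(g, -1) = Add(-1, g))
Function('K')(k, d) = Add(57, Mul(216, k))
Mul(Add(115, Mul(55, 100)), Pow(Function('K')(Function('r')(Function('n')(-3, 4), -1), 311), -1)) = Mul(Add(115, Mul(55, 100)), Pow(Add(57, Mul(216, Add(-1, -1))), -1)) = Mul(Add(115, 5500), Pow(Add(57, Mul(216, -2)), -1)) = Mul(5615, Pow(Add(57, -432), -1)) = Mul(5615, Pow(-375, -1)) = Mul(5615, Rational(-1, 375)) = Rational(-1123, 75)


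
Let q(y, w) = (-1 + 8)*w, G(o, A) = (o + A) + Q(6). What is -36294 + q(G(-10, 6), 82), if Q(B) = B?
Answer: -35720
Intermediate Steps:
G(o, A) = 6 + A + o (G(o, A) = (o + A) + 6 = (A + o) + 6 = 6 + A + o)
q(y, w) = 7*w
-36294 + q(G(-10, 6), 82) = -36294 + 7*82 = -36294 + 574 = -35720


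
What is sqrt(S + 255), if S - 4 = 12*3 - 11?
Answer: 2*sqrt(71) ≈ 16.852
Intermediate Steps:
S = 29 (S = 4 + (12*3 - 11) = 4 + (36 - 11) = 4 + 25 = 29)
sqrt(S + 255) = sqrt(29 + 255) = sqrt(284) = 2*sqrt(71)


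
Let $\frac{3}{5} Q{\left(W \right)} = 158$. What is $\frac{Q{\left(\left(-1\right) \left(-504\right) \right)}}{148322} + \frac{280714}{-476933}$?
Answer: $- \frac{62265704327}{106109484639} \approx -0.58681$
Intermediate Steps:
$Q{\left(W \right)} = \frac{790}{3}$ ($Q{\left(W \right)} = \frac{5}{3} \cdot 158 = \frac{790}{3}$)
$\frac{Q{\left(\left(-1\right) \left(-504\right) \right)}}{148322} + \frac{280714}{-476933} = \frac{790}{3 \cdot 148322} + \frac{280714}{-476933} = \frac{790}{3} \cdot \frac{1}{148322} + 280714 \left(- \frac{1}{476933}\right) = \frac{395}{222483} - \frac{280714}{476933} = - \frac{62265704327}{106109484639}$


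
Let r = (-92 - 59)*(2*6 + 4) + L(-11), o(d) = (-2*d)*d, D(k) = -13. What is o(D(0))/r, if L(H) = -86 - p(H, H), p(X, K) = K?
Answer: 338/2491 ≈ 0.13569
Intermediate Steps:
o(d) = -2*d**2
L(H) = -86 - H
r = -2491 (r = (-92 - 59)*(2*6 + 4) + (-86 - 1*(-11)) = -151*(12 + 4) + (-86 + 11) = -151*16 - 75 = -2416 - 75 = -2491)
o(D(0))/r = -2*(-13)**2/(-2491) = -2*169*(-1/2491) = -338*(-1/2491) = 338/2491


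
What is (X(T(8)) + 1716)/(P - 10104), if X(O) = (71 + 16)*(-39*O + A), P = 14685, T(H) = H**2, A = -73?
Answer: -24643/509 ≈ -48.415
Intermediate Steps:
X(O) = -6351 - 3393*O (X(O) = (71 + 16)*(-39*O - 73) = 87*(-73 - 39*O) = -6351 - 3393*O)
(X(T(8)) + 1716)/(P - 10104) = ((-6351 - 3393*8**2) + 1716)/(14685 - 10104) = ((-6351 - 3393*64) + 1716)/4581 = ((-6351 - 217152) + 1716)*(1/4581) = (-223503 + 1716)*(1/4581) = -221787*1/4581 = -24643/509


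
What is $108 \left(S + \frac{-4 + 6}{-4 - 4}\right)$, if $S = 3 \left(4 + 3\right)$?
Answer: $2241$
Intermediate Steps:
$S = 21$ ($S = 3 \cdot 7 = 21$)
$108 \left(S + \frac{-4 + 6}{-4 - 4}\right) = 108 \left(21 + \frac{-4 + 6}{-4 - 4}\right) = 108 \left(21 + \frac{2}{-4 - 4}\right) = 108 \left(21 + \frac{2}{-8}\right) = 108 \left(21 + 2 \left(- \frac{1}{8}\right)\right) = 108 \left(21 - \frac{1}{4}\right) = 108 \cdot \frac{83}{4} = 2241$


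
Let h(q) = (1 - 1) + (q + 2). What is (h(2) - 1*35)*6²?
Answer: -1116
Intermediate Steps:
h(q) = 2 + q (h(q) = 0 + (2 + q) = 2 + q)
(h(2) - 1*35)*6² = ((2 + 2) - 1*35)*6² = (4 - 35)*36 = -31*36 = -1116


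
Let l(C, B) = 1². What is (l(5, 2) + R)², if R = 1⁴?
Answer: 4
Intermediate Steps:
l(C, B) = 1
R = 1
(l(5, 2) + R)² = (1 + 1)² = 2² = 4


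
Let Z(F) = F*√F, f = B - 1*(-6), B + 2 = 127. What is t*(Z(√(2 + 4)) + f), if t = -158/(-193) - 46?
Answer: -1142320/193 - 8720*6^(¾)/193 ≈ -6092.0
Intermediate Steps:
B = 125 (B = -2 + 127 = 125)
t = -8720/193 (t = -158*(-1/193) - 46 = 158/193 - 46 = -8720/193 ≈ -45.181)
f = 131 (f = 125 - 1*(-6) = 125 + 6 = 131)
Z(F) = F^(3/2)
t*(Z(√(2 + 4)) + f) = -8720*((√(2 + 4))^(3/2) + 131)/193 = -8720*((√6)^(3/2) + 131)/193 = -8720*(6^(¾) + 131)/193 = -8720*(131 + 6^(¾))/193 = -1142320/193 - 8720*6^(¾)/193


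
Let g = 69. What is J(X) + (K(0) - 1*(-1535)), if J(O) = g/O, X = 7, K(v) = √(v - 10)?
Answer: 10814/7 + I*√10 ≈ 1544.9 + 3.1623*I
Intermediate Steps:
K(v) = √(-10 + v)
J(O) = 69/O
J(X) + (K(0) - 1*(-1535)) = 69/7 + (√(-10 + 0) - 1*(-1535)) = 69*(⅐) + (√(-10) + 1535) = 69/7 + (I*√10 + 1535) = 69/7 + (1535 + I*√10) = 10814/7 + I*√10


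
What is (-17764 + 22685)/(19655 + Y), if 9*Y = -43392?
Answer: 14763/44501 ≈ 0.33175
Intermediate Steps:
Y = -14464/3 (Y = (1/9)*(-43392) = -14464/3 ≈ -4821.3)
(-17764 + 22685)/(19655 + Y) = (-17764 + 22685)/(19655 - 14464/3) = 4921/(44501/3) = 4921*(3/44501) = 14763/44501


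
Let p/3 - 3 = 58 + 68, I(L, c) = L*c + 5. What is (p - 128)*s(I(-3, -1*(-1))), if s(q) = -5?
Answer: -1295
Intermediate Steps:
I(L, c) = 5 + L*c
p = 387 (p = 9 + 3*(58 + 68) = 9 + 3*126 = 9 + 378 = 387)
(p - 128)*s(I(-3, -1*(-1))) = (387 - 128)*(-5) = 259*(-5) = -1295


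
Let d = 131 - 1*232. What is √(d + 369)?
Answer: 2*√67 ≈ 16.371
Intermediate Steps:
d = -101 (d = 131 - 232 = -101)
√(d + 369) = √(-101 + 369) = √268 = 2*√67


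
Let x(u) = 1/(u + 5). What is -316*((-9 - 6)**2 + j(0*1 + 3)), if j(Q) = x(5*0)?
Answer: -355816/5 ≈ -71163.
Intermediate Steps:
x(u) = 1/(5 + u)
j(Q) = 1/5 (j(Q) = 1/(5 + 5*0) = 1/(5 + 0) = 1/5)
-316*((-9 - 6)**2 + j(0*1 + 3)) = -316*((-9 - 6)**2 + 1/5) = -316*((-15)**2 + 1/5) = -316*(225 + 1/5) = -316*1126/5 = -355816/5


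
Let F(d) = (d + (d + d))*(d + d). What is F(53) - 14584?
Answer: 2270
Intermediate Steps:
F(d) = 6*d**2 (F(d) = (d + 2*d)*(2*d) = (3*d)*(2*d) = 6*d**2)
F(53) - 14584 = 6*53**2 - 14584 = 6*2809 - 14584 = 16854 - 14584 = 2270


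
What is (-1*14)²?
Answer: 196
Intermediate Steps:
(-1*14)² = (-14)² = 196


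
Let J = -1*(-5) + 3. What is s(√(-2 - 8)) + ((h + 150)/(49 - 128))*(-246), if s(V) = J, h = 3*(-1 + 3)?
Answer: 39008/79 ≈ 493.77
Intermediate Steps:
h = 6 (h = 3*2 = 6)
J = 8 (J = 5 + 3 = 8)
s(V) = 8
s(√(-2 - 8)) + ((h + 150)/(49 - 128))*(-246) = 8 + ((6 + 150)/(49 - 128))*(-246) = 8 + (156/(-79))*(-246) = 8 + (156*(-1/79))*(-246) = 8 - 156/79*(-246) = 8 + 38376/79 = 39008/79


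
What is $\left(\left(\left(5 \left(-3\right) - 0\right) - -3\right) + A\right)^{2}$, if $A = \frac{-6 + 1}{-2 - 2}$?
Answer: $\frac{1849}{16} \approx 115.56$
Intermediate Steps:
$A = \frac{5}{4}$ ($A = - \frac{5}{-4} = \left(-5\right) \left(- \frac{1}{4}\right) = \frac{5}{4} \approx 1.25$)
$\left(\left(\left(5 \left(-3\right) - 0\right) - -3\right) + A\right)^{2} = \left(\left(\left(5 \left(-3\right) - 0\right) - -3\right) + \frac{5}{4}\right)^{2} = \left(\left(\left(-15 + 0\right) + 3\right) + \frac{5}{4}\right)^{2} = \left(\left(-15 + 3\right) + \frac{5}{4}\right)^{2} = \left(-12 + \frac{5}{4}\right)^{2} = \left(- \frac{43}{4}\right)^{2} = \frac{1849}{16}$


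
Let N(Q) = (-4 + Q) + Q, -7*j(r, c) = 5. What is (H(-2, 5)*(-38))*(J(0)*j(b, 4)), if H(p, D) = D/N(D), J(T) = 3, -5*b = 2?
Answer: 475/7 ≈ 67.857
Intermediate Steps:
b = -2/5 (b = -1/5*2 = -2/5 ≈ -0.40000)
j(r, c) = -5/7 (j(r, c) = -1/7*5 = -5/7)
N(Q) = -4 + 2*Q
H(p, D) = D/(-4 + 2*D)
(H(-2, 5)*(-38))*(J(0)*j(b, 4)) = (((1/2)*5/(-2 + 5))*(-38))*(3*(-5/7)) = (((1/2)*5/3)*(-38))*(-15/7) = (((1/2)*5*(1/3))*(-38))*(-15/7) = ((5/6)*(-38))*(-15/7) = -95/3*(-15/7) = 475/7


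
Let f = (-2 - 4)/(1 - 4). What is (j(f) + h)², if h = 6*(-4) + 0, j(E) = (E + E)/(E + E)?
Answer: 529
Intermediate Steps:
f = 2 (f = -6/(-3) = -6*(-⅓) = 2)
j(E) = 1 (j(E) = (2*E)/((2*E)) = (2*E)*(1/(2*E)) = 1)
h = -24 (h = -24 + 0 = -24)
(j(f) + h)² = (1 - 24)² = (-23)² = 529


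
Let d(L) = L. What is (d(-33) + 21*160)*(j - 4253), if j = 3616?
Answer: -2119299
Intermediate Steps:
(d(-33) + 21*160)*(j - 4253) = (-33 + 21*160)*(3616 - 4253) = (-33 + 3360)*(-637) = 3327*(-637) = -2119299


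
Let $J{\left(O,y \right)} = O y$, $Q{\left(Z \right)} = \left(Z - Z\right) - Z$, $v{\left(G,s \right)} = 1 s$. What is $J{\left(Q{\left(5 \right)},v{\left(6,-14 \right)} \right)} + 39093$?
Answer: $39163$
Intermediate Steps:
$v{\left(G,s \right)} = s$
$Q{\left(Z \right)} = - Z$ ($Q{\left(Z \right)} = 0 - Z = - Z$)
$J{\left(Q{\left(5 \right)},v{\left(6,-14 \right)} \right)} + 39093 = \left(-1\right) 5 \left(-14\right) + 39093 = \left(-5\right) \left(-14\right) + 39093 = 70 + 39093 = 39163$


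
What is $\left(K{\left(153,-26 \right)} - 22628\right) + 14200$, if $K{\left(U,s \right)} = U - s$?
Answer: $-8249$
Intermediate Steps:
$\left(K{\left(153,-26 \right)} - 22628\right) + 14200 = \left(\left(153 - -26\right) - 22628\right) + 14200 = \left(\left(153 + 26\right) - 22628\right) + 14200 = \left(179 - 22628\right) + 14200 = -22449 + 14200 = -8249$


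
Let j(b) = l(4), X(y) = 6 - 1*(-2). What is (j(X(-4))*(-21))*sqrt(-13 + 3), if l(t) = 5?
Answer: -105*I*sqrt(10) ≈ -332.04*I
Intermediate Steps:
X(y) = 8 (X(y) = 6 + 2 = 8)
j(b) = 5
(j(X(-4))*(-21))*sqrt(-13 + 3) = (5*(-21))*sqrt(-13 + 3) = -105*I*sqrt(10)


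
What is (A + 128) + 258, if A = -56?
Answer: 330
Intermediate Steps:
(A + 128) + 258 = (-56 + 128) + 258 = 72 + 258 = 330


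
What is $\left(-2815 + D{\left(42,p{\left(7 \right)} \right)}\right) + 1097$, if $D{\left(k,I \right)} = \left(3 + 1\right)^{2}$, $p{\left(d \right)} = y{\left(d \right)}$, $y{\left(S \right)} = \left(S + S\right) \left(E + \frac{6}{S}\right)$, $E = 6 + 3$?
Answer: $-1702$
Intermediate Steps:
$E = 9$
$y{\left(S \right)} = 2 S \left(9 + \frac{6}{S}\right)$ ($y{\left(S \right)} = \left(S + S\right) \left(9 + \frac{6}{S}\right) = 2 S \left(9 + \frac{6}{S}\right)$)
$p{\left(d \right)} = 12 + 18 d$
$D{\left(k,I \right)} = 16$ ($D{\left(k,I \right)} = 4^{2} = 16$)
$\left(-2815 + D{\left(42,p{\left(7 \right)} \right)}\right) + 1097 = \left(-2815 + 16\right) + 1097 = -2799 + 1097 = -1702$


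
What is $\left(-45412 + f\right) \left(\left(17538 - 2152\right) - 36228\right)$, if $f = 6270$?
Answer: $815797564$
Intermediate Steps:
$\left(-45412 + f\right) \left(\left(17538 - 2152\right) - 36228\right) = \left(-45412 + 6270\right) \left(\left(17538 - 2152\right) - 36228\right) = - 39142 \left(15386 - 36228\right) = \left(-39142\right) \left(-20842\right) = 815797564$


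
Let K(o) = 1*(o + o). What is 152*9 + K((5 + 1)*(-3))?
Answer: 1332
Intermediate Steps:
K(o) = 2*o (K(o) = 1*(2*o) = 2*o)
152*9 + K((5 + 1)*(-3)) = 152*9 + 2*((5 + 1)*(-3)) = 1368 + 2*(6*(-3)) = 1368 + 2*(-18) = 1368 - 36 = 1332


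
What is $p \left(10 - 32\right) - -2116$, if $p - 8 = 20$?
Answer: $1500$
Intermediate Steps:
$p = 28$ ($p = 8 + 20 = 28$)
$p \left(10 - 32\right) - -2116 = 28 \left(10 - 32\right) - -2116 = 28 \left(-22\right) + 2116 = -616 + 2116 = 1500$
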